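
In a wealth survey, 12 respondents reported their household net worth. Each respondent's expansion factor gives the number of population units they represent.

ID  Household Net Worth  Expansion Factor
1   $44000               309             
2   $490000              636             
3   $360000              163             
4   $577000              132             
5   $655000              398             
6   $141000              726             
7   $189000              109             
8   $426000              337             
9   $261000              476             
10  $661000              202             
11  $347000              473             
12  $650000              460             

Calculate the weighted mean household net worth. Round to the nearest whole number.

Weighted sum = 44000×309 + 490000×636 + 360000×163 + 577000×132 + 655000×398 + 141000×726 + 189000×109 + 426000×337 + 261000×476 + 661000×202 + 347000×473 + 650000×460
  = 13596000 + 311640000 + 58680000 + 76164000 + 260690000 + 102366000 + 20601000 + 143562000 + 124236000 + 133522000 + 164131000 + 299000000 = 1708188000
Sum of weights = 309 + 636 + 163 + 132 + 398 + 726 + 109 + 337 + 476 + 202 + 473 + 460 = 4421
Weighted mean = 1708188000 / 4421 = 386380.46

386380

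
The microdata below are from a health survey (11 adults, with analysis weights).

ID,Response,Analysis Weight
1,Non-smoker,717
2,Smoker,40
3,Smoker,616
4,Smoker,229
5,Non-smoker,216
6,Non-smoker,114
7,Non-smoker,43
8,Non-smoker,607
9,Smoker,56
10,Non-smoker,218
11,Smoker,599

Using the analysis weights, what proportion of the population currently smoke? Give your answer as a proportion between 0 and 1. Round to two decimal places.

Sum of weights for 'Smoker' = 40 + 616 + 229 + 56 + 599 = 1540
Total weight = 717 + 40 + 616 + 229 + 216 + 114 + 43 + 607 + 56 + 218 + 599 = 3455
Weighted proportion = 1540 / 3455 = 0.44573082

0.45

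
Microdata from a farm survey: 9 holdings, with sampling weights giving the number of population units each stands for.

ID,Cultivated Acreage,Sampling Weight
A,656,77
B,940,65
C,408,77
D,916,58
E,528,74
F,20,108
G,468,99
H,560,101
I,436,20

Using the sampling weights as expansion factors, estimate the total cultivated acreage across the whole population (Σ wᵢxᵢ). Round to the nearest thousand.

349000

Weighted total = 656×77 + 940×65 + 408×77 + 916×58 + 528×74 + 20×108 + 468×99 + 560×101 + 436×20
  = 50512 + 61100 + 31416 + 53128 + 39072 + 2160 + 46332 + 56560 + 8720 = 349000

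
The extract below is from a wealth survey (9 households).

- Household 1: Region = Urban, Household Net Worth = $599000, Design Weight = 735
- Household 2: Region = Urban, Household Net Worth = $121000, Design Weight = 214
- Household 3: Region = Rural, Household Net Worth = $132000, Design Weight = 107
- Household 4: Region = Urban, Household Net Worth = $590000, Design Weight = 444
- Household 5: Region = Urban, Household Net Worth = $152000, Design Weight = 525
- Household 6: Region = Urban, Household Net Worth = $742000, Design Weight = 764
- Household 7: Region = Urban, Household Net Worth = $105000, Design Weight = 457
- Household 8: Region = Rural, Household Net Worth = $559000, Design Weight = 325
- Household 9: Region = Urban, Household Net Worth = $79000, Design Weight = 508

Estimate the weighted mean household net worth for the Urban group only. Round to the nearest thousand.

Urban rows: 1, 2, 4, 5, 6, 7, 9
Weighted sum = 599000×735 + 121000×214 + 590000×444 + 152000×525 + 742000×764 + 105000×457 + 79000×508
  = 440265000 + 25894000 + 261960000 + 79800000 + 566888000 + 47985000 + 40132000 = 1462924000
Sum of weights = 735 + 214 + 444 + 525 + 764 + 457 + 508 = 3647
Weighted mean = 1462924000 / 3647 = 401130.79

401000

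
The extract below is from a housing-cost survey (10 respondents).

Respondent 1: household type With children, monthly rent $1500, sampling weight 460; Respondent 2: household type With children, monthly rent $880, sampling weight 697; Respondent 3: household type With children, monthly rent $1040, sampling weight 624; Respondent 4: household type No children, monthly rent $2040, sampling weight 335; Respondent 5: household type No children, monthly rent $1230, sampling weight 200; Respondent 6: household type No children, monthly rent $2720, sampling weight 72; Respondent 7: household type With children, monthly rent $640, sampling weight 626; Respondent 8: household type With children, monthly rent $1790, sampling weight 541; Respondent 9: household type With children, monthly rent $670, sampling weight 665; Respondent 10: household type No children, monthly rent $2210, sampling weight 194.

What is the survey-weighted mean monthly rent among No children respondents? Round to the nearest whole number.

No children rows: 4, 5, 6, 10
Weighted sum = 2040×335 + 1230×200 + 2720×72 + 2210×194
  = 683400 + 246000 + 195840 + 428740 = 1553980
Sum of weights = 335 + 200 + 72 + 194 = 801
Weighted mean = 1553980 / 801 = 1940.0499

1940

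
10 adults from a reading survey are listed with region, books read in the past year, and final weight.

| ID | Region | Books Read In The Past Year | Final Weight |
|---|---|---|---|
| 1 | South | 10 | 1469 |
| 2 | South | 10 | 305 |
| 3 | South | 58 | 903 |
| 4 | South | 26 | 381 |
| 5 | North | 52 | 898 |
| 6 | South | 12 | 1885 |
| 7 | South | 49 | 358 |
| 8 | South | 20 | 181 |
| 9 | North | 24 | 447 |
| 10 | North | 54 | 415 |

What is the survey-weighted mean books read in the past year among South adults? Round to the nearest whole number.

South rows: 1, 2, 3, 4, 6, 7, 8
Weighted sum = 10×1469 + 10×305 + 58×903 + 26×381 + 12×1885 + 49×358 + 20×181
  = 14690 + 3050 + 52374 + 9906 + 22620 + 17542 + 3620 = 123802
Sum of weights = 1469 + 305 + 903 + 381 + 1885 + 358 + 181 = 5482
Weighted mean = 123802 / 5482 = 22.583364

23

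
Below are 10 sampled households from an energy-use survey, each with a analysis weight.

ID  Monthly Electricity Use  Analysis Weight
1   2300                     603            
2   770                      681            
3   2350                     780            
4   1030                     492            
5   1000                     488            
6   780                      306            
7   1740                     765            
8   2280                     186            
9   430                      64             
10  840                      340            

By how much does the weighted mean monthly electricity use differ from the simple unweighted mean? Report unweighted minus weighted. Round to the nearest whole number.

Unweighted sum = 2300 + 770 + 2350 + 1030 + 1000 + 780 + 1740 + 2280 + 430 + 840 = 13520
Unweighted mean = 13520 / 10 = 1352
Weighted sum = 2300×603 + 770×681 + 2350×780 + 1030×492 + 1000×488 + 780×306 + 1740×765 + 2280×186 + 430×64 + 840×340
  = 1386900 + 524370 + 1833000 + 506760 + 488000 + 238680 + 1331100 + 424080 + 27520 + 285600 = 7046010
Sum of weights = 603 + 681 + 780 + 492 + 488 + 306 + 765 + 186 + 64 + 340 = 4705
Weighted mean = 7046010 / 4705 = 1497.5579
Difference (unweighted minus weighted) = -145.55792

-146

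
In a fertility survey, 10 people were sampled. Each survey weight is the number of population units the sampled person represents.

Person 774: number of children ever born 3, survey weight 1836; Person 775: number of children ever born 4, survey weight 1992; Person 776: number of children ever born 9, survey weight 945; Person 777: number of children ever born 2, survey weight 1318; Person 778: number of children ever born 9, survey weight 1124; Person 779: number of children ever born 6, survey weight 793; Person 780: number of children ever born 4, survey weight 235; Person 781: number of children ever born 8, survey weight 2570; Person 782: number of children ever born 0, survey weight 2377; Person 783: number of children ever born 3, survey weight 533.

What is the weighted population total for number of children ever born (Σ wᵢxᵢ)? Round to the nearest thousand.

63000

Weighted total = 62590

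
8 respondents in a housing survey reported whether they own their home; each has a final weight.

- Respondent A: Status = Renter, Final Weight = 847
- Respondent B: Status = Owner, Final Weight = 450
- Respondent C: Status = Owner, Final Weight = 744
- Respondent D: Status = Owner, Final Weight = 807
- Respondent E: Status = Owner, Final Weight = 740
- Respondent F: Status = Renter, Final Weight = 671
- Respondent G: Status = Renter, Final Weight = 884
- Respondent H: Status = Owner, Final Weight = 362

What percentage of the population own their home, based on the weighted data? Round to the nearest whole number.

Sum of weights for 'Owner' = 450 + 744 + 807 + 740 + 362 = 3103
Total weight = 847 + 450 + 744 + 807 + 740 + 671 + 884 + 362 = 5505
Weighted proportion = 3103 / 5505 = 0.56366939 → 56.366939%

56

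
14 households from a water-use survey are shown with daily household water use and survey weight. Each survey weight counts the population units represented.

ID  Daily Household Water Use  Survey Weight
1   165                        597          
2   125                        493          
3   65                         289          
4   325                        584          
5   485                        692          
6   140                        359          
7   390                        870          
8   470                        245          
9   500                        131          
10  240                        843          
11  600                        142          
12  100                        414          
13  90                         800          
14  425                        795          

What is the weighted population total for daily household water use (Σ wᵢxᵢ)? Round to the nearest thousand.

Weighted total = 2013340

2013000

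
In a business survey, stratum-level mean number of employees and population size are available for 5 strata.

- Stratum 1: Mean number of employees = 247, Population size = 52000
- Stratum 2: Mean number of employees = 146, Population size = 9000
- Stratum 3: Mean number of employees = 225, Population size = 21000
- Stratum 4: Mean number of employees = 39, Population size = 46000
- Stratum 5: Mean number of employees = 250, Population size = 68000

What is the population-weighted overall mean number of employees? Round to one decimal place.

192.2

Σ Nₕ·x̄ₕ = 247×52000 + 146×9000 + 225×21000 + 39×46000 + 250×68000
  = 37677000
Σ Nₕ = 52000 + 9000 + 21000 + 46000 + 68000 = 196000
Overall mean = 37677000 / 196000 = 192.22959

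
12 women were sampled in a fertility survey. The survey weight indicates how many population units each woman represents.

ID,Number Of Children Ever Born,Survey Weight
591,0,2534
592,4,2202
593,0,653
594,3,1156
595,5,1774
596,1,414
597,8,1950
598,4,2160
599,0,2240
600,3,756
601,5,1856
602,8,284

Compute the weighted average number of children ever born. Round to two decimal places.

3.32

Weighted sum = 59620
Sum of weights = 2534 + 2202 + 653 + 1156 + 1774 + 414 + 1950 + 2160 + 2240 + 756 + 1856 + 284 = 17979
Weighted mean = 59620 / 17979 = 3.316091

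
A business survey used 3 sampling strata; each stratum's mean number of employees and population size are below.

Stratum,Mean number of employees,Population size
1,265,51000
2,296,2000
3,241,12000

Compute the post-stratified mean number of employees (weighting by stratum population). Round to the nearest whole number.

Σ Nₕ·x̄ₕ = 265×51000 + 296×2000 + 241×12000
  = 13515000 + 592000 + 2892000 = 16999000
Σ Nₕ = 51000 + 2000 + 12000 = 65000
Overall mean = 16999000 / 65000 = 261.52308

262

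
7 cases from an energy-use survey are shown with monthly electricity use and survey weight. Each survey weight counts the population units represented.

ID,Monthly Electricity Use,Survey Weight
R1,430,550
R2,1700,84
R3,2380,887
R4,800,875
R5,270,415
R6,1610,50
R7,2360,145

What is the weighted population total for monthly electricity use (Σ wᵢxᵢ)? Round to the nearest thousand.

Weighted total = 430×550 + 1700×84 + 2380×887 + 800×875 + 270×415 + 1610×50 + 2360×145
  = 236500 + 142800 + 2111060 + 700000 + 112050 + 80500 + 342200 = 3725110

3725000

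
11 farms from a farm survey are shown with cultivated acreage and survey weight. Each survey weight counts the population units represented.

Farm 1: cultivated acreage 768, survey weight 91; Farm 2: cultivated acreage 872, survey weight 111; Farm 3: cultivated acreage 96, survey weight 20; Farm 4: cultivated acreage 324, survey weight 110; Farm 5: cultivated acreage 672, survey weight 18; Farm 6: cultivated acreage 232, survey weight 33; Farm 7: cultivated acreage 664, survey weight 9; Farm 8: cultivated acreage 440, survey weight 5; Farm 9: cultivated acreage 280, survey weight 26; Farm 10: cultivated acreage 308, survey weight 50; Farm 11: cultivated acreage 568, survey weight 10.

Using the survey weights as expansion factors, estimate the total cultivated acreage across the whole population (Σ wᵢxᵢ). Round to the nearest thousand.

261000

Weighted total = 260528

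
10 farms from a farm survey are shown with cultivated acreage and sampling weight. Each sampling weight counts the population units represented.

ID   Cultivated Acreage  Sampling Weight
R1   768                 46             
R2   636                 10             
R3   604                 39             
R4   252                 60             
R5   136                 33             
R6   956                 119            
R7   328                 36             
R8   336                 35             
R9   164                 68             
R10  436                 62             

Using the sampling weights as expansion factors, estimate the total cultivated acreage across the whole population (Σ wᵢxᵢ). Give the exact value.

260368

Weighted total = 768×46 + 636×10 + 604×39 + 252×60 + 136×33 + 956×119 + 328×36 + 336×35 + 164×68 + 436×62
  = 260368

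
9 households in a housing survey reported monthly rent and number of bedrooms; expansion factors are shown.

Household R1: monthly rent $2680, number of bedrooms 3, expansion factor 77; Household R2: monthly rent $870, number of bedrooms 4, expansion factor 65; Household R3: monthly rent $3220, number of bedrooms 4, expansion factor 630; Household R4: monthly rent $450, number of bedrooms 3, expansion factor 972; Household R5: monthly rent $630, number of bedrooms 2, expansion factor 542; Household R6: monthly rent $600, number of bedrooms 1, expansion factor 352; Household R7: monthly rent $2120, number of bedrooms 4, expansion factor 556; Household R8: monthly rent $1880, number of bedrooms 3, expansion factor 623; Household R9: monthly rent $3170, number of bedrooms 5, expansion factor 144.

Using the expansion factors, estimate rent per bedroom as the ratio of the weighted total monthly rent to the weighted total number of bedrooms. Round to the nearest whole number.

500

Σ wᵢ·y = 2680×77 + 870×65 + 3220×630 + 450×972 + 630×542 + 600×352 + 2120×556 + 1880×623 + 3170×144
  = 206360 + 56550 + 2028600 + 437400 + 341460 + 211200 + 1178720 + 1171240 + 456480 = 6088010
Σ wᵢ·x = 3×77 + 4×65 + 4×630 + 3×972 + 2×542 + 1×352 + 4×556 + 3×623 + 5×144
  = 231 + 260 + 2520 + 2916 + 1084 + 352 + 2224 + 1869 + 720 = 12176
Ratio = 6088010 / 12176 = 500.00082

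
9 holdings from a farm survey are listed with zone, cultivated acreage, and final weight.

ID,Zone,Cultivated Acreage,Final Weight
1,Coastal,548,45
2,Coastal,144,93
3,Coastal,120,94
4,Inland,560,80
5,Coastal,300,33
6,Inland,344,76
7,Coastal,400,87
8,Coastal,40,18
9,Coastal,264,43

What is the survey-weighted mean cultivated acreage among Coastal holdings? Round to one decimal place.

Coastal rows: 1, 2, 3, 5, 7, 8, 9
Weighted sum = 548×45 + 144×93 + 120×94 + 300×33 + 400×87 + 40×18 + 264×43
  = 106104
Sum of weights = 45 + 93 + 94 + 33 + 87 + 18 + 43 = 413
Weighted mean = 106104 / 413 = 256.91041

256.9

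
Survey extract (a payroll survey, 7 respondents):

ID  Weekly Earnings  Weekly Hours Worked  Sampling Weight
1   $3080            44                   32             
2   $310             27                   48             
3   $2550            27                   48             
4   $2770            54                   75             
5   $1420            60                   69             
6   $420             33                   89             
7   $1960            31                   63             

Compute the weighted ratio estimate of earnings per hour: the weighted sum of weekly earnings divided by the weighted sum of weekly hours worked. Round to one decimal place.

41.1

Σ wᵢ·y = 3080×32 + 310×48 + 2550×48 + 2770×75 + 1420×69 + 420×89 + 1960×63
  = 702430
Σ wᵢ·x = 44×32 + 27×48 + 27×48 + 54×75 + 60×69 + 33×89 + 31×63
  = 1408 + 1296 + 1296 + 4050 + 4140 + 2937 + 1953 = 17080
Ratio = 702430 / 17080 = 41.125878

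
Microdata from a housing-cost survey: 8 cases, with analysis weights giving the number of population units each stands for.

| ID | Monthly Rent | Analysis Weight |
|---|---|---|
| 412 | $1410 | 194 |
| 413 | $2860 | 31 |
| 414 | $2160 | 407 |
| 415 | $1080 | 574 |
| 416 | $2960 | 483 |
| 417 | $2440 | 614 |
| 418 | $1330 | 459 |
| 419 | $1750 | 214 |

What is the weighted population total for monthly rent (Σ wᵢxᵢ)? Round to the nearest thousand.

Weighted total = 1410×194 + 2860×31 + 2160×407 + 1080×574 + 2960×483 + 2440×614 + 1330×459 + 1750×214
  = 5774050

5774000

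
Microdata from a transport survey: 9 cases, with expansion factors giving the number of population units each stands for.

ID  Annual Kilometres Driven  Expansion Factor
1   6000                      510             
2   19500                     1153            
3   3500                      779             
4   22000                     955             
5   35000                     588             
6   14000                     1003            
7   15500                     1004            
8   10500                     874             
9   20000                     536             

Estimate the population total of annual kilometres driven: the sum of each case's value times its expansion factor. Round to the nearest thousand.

Weighted total = 6000×510 + 19500×1153 + 3500×779 + 22000×955 + 35000×588 + 14000×1003 + 15500×1004 + 10500×874 + 20000×536
  = 119361000

119361000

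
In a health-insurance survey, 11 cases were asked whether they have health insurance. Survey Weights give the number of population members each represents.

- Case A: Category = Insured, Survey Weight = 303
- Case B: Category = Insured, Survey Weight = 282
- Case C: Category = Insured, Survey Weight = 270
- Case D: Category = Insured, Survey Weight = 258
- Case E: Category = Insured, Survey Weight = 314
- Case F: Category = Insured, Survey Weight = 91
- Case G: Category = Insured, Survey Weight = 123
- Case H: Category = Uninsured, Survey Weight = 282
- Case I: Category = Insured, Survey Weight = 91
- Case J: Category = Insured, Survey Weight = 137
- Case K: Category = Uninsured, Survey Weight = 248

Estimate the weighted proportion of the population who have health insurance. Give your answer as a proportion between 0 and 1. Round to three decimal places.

Sum of weights for 'Insured' = 303 + 282 + 270 + 258 + 314 + 91 + 123 + 91 + 137 = 1869
Total weight = 303 + 282 + 270 + 258 + 314 + 91 + 123 + 282 + 91 + 137 + 248 = 2399
Weighted proportion = 1869 / 2399 = 0.77907461

0.779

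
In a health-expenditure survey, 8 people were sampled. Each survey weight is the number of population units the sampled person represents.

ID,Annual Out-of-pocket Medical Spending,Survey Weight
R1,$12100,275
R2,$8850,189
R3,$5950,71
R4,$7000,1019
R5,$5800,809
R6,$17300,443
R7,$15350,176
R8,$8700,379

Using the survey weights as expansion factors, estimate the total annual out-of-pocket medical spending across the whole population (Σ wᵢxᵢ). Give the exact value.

30910600

Weighted total = 30910600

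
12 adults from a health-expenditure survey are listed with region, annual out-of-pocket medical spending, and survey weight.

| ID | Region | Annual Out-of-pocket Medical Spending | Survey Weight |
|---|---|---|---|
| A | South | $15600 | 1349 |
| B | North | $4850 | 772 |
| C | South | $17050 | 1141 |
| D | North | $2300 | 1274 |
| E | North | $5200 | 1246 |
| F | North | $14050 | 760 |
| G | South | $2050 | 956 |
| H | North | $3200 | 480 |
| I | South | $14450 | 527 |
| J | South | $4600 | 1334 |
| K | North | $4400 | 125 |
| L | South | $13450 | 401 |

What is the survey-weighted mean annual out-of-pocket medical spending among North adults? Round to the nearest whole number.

5565

North rows: B, D, E, F, H, K
Weighted sum = 4850×772 + 2300×1274 + 5200×1246 + 14050×760 + 3200×480 + 4400×125
  = 3744200 + 2930200 + 6479200 + 10678000 + 1536000 + 550000 = 25917600
Sum of weights = 772 + 1274 + 1246 + 760 + 480 + 125 = 4657
Weighted mean = 25917600 / 4657 = 5565.2995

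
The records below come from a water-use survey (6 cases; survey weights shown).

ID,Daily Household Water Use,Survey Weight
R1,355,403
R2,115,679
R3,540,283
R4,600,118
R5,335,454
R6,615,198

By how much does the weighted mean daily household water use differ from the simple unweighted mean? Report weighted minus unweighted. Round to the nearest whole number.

-90

Unweighted sum = 355 + 115 + 540 + 600 + 335 + 615 = 2560
Unweighted mean = 2560 / 6 = 426.66667
Weighted sum = 355×403 + 115×679 + 540×283 + 600×118 + 335×454 + 615×198
  = 143065 + 78085 + 152820 + 70800 + 152090 + 121770 = 718630
Sum of weights = 403 + 679 + 283 + 118 + 454 + 198 = 2135
Weighted mean = 718630 / 2135 = 336.59485
Difference (weighted minus unweighted) = -90.071819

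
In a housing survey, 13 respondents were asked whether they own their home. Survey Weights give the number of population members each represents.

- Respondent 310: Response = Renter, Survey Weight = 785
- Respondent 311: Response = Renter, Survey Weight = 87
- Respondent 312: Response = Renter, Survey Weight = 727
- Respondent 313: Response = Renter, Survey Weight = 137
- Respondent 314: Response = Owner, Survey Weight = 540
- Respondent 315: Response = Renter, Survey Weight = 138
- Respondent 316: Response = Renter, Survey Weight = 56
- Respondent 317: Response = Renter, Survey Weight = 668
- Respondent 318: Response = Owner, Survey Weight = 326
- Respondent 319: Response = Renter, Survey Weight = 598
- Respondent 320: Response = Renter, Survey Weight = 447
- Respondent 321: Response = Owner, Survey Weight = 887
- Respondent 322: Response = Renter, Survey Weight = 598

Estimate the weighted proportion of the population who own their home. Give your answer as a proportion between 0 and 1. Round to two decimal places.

Sum of weights for 'Owner' = 540 + 326 + 887 = 1753
Total weight = 5994
Weighted proportion = 1753 / 5994 = 0.29245913

0.29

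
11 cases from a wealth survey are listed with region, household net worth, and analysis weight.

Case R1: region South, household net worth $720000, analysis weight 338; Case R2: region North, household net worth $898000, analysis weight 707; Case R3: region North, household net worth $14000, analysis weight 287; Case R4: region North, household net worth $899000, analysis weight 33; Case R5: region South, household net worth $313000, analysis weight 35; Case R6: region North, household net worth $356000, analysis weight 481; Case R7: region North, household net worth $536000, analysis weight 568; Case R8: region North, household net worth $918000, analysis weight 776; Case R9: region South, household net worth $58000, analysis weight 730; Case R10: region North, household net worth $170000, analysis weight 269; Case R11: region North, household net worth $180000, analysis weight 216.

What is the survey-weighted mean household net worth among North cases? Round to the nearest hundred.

581700

North rows: R2, R3, R4, R6, R7, R8, R10, R11
Weighted sum = 898000×707 + 14000×287 + 899000×33 + 356000×481 + 536000×568 + 918000×776 + 170000×269 + 180000×216
  = 634886000 + 4018000 + 29667000 + 171236000 + 304448000 + 712368000 + 45730000 + 38880000 = 1941233000
Sum of weights = 707 + 287 + 33 + 481 + 568 + 776 + 269 + 216 = 3337
Weighted mean = 1941233000 / 3337 = 581730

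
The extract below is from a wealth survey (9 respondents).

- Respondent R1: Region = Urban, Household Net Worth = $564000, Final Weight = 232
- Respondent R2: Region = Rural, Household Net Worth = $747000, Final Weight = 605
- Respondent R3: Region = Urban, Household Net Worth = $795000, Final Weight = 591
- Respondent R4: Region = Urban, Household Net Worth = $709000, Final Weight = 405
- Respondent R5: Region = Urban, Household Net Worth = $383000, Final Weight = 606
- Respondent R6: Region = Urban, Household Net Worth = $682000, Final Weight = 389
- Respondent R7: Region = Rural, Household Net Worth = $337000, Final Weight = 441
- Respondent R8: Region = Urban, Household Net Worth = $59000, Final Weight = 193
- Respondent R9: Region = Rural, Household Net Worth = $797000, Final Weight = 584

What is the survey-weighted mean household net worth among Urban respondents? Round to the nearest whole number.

Urban rows: R1, R3, R4, R5, R6, R8
Weighted sum = 1396621000
Sum of weights = 2416
Weighted mean = 1396621000 / 2416 = 578071.61

578072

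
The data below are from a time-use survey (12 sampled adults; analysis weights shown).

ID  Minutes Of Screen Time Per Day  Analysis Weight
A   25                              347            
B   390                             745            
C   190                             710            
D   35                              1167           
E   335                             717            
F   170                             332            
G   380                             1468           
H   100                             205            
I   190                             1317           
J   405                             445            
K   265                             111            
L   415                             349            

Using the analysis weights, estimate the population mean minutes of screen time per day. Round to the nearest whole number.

247

Weighted sum = 25×347 + 390×745 + 190×710 + 35×1167 + 335×717 + 170×332 + 380×1468 + 100×205 + 190×1317 + 405×445 + 265×111 + 415×349
  = 8675 + 290550 + 134900 + 40845 + 240195 + 56440 + 557840 + 20500 + 250230 + 180225 + 29415 + 144835 = 1954650
Sum of weights = 347 + 745 + 710 + 1167 + 717 + 332 + 1468 + 205 + 1317 + 445 + 111 + 349 = 7913
Weighted mean = 1954650 / 7913 = 247.01757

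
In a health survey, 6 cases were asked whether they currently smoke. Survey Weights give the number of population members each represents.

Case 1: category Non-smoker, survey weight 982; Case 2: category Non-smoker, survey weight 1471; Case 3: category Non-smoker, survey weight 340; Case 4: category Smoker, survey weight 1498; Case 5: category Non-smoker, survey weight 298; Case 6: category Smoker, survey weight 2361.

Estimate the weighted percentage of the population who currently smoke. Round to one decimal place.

Sum of weights for 'Smoker' = 1498 + 2361 = 3859
Total weight = 982 + 1471 + 340 + 1498 + 298 + 2361 = 6950
Weighted proportion = 3859 / 6950 = 0.5552518 → 55.52518%

55.5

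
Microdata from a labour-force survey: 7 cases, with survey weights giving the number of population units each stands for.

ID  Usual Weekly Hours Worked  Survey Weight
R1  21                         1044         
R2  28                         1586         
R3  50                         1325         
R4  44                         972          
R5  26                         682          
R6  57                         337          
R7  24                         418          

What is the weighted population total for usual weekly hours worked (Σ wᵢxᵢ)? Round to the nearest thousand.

Weighted total = 21×1044 + 28×1586 + 50×1325 + 44×972 + 26×682 + 57×337 + 24×418
  = 21924 + 44408 + 66250 + 42768 + 17732 + 19209 + 10032 = 222323

222000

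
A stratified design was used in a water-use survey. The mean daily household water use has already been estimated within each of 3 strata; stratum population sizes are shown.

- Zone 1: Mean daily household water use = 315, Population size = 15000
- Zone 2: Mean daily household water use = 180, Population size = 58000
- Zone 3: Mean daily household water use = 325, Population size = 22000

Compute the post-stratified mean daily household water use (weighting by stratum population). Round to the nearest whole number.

Σ Nₕ·x̄ₕ = 315×15000 + 180×58000 + 325×22000
  = 4725000 + 10440000 + 7150000 = 22315000
Σ Nₕ = 15000 + 58000 + 22000 = 95000
Overall mean = 22315000 / 95000 = 234.89474

235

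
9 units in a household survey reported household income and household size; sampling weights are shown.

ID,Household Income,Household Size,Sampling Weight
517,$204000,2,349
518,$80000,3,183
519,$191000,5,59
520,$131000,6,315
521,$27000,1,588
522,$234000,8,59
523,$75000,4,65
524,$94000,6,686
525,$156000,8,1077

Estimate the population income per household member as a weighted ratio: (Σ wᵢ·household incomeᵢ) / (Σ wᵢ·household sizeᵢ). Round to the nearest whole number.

Σ wᵢ·y = 204000×349 + 80000×183 + 191000×59 + 131000×315 + 27000×588 + 234000×59 + 75000×65 + 94000×686 + 156000×1077
  = 405423000
Σ wᵢ·x = 2×349 + 3×183 + 5×59 + 6×315 + 1×588 + 8×59 + 4×65 + 6×686 + 8×1077
  = 698 + 549 + 295 + 1890 + 588 + 472 + 260 + 4116 + 8616 = 17484
Ratio = 405423000 / 17484 = 23188.229

23188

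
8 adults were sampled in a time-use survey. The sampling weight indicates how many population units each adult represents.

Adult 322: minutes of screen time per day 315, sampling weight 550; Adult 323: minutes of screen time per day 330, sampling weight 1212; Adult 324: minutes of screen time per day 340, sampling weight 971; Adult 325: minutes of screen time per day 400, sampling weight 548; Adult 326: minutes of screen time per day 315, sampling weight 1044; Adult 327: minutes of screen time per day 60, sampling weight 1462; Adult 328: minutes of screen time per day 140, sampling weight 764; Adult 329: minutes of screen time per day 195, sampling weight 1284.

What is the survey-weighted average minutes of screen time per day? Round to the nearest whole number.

Weighted sum = 315×550 + 330×1212 + 340×971 + 400×548 + 315×1044 + 60×1462 + 140×764 + 195×1284
  = 1896470
Sum of weights = 550 + 1212 + 971 + 548 + 1044 + 1462 + 764 + 1284 = 7835
Weighted mean = 1896470 / 7835 = 242.05105

242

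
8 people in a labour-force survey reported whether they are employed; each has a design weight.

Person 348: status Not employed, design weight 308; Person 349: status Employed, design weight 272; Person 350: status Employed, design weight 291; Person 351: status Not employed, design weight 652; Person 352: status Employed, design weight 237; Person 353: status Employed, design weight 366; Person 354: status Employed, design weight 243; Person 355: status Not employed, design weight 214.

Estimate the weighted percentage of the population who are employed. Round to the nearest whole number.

55

Sum of weights for 'Employed' = 272 + 291 + 237 + 366 + 243 = 1409
Total weight = 308 + 272 + 291 + 652 + 237 + 366 + 243 + 214 = 2583
Weighted proportion = 1409 / 2583 = 0.54548974 → 54.548974%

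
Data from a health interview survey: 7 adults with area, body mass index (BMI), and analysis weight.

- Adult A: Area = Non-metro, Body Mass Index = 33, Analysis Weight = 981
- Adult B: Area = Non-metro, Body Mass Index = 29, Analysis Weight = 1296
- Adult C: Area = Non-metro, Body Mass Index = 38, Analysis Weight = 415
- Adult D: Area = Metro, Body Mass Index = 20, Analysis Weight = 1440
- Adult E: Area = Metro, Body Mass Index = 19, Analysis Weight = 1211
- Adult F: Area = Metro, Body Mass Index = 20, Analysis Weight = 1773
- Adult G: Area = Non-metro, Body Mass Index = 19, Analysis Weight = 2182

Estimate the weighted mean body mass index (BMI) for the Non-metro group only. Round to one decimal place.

26.1

Non-metro rows: A, B, C, G
Weighted sum = 127185
Sum of weights = 981 + 1296 + 415 + 2182 = 4874
Weighted mean = 127185 / 4874 = 26.094584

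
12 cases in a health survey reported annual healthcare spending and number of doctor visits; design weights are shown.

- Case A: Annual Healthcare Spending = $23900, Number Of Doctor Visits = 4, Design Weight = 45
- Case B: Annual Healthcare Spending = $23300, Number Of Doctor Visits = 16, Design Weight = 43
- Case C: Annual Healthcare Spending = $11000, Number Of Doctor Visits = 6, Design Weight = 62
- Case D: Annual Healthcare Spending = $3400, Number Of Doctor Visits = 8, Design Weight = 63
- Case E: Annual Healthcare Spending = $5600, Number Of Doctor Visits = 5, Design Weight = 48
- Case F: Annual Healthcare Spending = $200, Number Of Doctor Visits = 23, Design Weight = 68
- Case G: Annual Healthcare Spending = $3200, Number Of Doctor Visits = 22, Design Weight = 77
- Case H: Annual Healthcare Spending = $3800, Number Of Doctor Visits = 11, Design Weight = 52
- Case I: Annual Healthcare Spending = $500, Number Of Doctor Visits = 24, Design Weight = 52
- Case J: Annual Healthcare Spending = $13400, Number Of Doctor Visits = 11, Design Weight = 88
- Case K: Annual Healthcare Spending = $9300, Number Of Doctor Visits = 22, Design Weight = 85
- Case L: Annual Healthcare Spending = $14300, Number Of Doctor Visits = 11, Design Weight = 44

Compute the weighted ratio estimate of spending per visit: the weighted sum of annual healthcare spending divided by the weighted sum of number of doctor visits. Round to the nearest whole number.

Σ wᵢ·y = 23900×45 + 23300×43 + 11000×62 + 3400×63 + 5600×48 + 200×68 + 3200×77 + 3800×52 + 500×52 + 13400×88 + 9300×85 + 14300×44
  = 1075500 + 1001900 + 682000 + 214200 + 268800 + 13600 + 246400 + 197600 + 26000 + 1179200 + 790500 + 629200 = 6324900
Σ wᵢ·x = 4×45 + 16×43 + 6×62 + 8×63 + 5×48 + 23×68 + 22×77 + 11×52 + 24×52 + 11×88 + 22×85 + 11×44
  = 180 + 688 + 372 + 504 + 240 + 1564 + 1694 + 572 + 1248 + 968 + 1870 + 484 = 10384
Ratio = 6324900 / 10384 = 609.10054

609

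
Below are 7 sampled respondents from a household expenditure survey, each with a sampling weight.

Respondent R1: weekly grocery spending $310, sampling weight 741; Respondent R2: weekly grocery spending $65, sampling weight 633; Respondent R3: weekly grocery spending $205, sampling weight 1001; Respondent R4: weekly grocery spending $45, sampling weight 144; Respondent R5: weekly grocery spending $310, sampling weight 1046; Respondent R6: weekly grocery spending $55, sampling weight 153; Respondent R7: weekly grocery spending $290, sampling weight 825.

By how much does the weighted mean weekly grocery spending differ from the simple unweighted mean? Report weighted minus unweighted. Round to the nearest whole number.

49

Unweighted sum = 310 + 65 + 205 + 45 + 310 + 55 + 290 = 1280
Unweighted mean = 1280 / 7 = 182.85714
Weighted sum = 310×741 + 65×633 + 205×1001 + 45×144 + 310×1046 + 55×153 + 290×825
  = 229710 + 41145 + 205205 + 6480 + 324260 + 8415 + 239250 = 1054465
Sum of weights = 741 + 633 + 1001 + 144 + 1046 + 153 + 825 = 4543
Weighted mean = 1054465 / 4543 = 232.10764
Difference (weighted minus unweighted) = 49.250495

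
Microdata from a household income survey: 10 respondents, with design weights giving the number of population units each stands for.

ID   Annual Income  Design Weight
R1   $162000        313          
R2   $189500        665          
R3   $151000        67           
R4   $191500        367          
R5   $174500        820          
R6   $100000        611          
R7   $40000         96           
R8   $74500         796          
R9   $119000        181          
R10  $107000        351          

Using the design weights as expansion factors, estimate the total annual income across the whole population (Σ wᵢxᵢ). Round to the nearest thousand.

Weighted total = 162000×313 + 189500×665 + 151000×67 + 191500×367 + 174500×820 + 100000×611 + 40000×96 + 74500×796 + 119000×181 + 107000×351
  = 50706000 + 126017500 + 10117000 + 70280500 + 143090000 + 61100000 + 3840000 + 59302000 + 21539000 + 37557000 = 583549000

583549000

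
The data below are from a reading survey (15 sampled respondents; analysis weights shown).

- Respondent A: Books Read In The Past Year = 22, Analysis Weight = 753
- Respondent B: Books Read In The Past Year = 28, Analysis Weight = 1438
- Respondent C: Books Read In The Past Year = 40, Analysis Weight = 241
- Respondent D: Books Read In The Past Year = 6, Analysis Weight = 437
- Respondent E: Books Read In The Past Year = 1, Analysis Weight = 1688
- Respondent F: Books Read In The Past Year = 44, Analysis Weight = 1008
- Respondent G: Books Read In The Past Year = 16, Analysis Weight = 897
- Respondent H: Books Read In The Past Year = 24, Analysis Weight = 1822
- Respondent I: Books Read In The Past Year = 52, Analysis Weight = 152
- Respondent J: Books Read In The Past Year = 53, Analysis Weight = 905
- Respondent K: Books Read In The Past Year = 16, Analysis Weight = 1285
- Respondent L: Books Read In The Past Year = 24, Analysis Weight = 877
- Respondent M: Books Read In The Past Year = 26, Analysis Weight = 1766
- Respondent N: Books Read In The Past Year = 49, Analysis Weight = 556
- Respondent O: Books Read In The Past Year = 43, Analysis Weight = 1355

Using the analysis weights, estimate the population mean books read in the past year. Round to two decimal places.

Weighted sum = 402114
Sum of weights = 15180
Weighted mean = 402114 / 15180 = 26.489723

26.49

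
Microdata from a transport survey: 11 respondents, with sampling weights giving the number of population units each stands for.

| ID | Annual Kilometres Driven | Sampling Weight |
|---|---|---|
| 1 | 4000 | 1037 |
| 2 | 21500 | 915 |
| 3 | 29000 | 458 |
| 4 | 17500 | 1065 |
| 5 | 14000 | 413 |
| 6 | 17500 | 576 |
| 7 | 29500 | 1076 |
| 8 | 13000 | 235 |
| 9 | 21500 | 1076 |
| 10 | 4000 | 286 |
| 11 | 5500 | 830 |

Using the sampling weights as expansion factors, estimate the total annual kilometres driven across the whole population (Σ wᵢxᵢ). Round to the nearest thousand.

Weighted total = 4000×1037 + 21500×915 + 29000×458 + 17500×1065 + 14000×413 + 17500×576 + 29500×1076 + 13000×235 + 21500×1076 + 4000×286 + 5500×830
  = 4148000 + 19672500 + 13282000 + 18637500 + 5782000 + 10080000 + 31742000 + 3055000 + 23134000 + 1144000 + 4565000 = 135242000

135242000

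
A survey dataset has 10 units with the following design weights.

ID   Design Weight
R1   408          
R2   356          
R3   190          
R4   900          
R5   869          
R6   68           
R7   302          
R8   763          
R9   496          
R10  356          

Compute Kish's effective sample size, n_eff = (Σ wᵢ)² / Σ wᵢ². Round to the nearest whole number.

8

Σ wᵢ = 408 + 356 + 190 + 900 + 869 + 68 + 302 + 763 + 496 + 356 = 4708
Σ wᵢ² = 166464 + 126736 + 36100 + 810000 + 755161 + 4624 + 91204 + 582169 + 246016 + 126736 = 2945210
n_eff = 4708² / 2945210 = 22165264 / 2945210 = 7.5258688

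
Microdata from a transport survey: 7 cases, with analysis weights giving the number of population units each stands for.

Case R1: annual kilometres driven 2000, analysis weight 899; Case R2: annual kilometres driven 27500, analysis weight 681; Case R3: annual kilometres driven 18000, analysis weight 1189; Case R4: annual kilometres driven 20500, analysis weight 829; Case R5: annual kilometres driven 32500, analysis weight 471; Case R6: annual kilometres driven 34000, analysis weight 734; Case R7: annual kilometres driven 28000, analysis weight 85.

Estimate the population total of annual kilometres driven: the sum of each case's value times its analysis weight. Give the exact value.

101565500

Weighted total = 101565500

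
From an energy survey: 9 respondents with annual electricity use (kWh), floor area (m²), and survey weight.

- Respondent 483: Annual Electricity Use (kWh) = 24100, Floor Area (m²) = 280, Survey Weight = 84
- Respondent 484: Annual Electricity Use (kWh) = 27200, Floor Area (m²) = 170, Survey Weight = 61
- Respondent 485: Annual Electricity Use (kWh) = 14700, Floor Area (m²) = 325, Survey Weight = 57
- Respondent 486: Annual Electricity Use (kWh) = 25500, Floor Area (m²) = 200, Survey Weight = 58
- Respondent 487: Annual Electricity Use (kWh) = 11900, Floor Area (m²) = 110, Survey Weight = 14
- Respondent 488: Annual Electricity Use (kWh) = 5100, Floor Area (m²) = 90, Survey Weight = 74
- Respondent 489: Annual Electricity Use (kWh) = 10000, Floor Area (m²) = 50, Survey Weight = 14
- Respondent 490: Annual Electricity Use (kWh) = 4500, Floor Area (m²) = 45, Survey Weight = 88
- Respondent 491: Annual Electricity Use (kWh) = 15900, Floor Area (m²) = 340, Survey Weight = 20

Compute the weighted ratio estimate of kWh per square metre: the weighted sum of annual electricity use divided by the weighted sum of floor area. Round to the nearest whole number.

88

Σ wᵢ·y = 24100×84 + 27200×61 + 14700×57 + 25500×58 + 11900×14 + 5100×74 + 10000×14 + 4500×88 + 15900×20
  = 2024400 + 1659200 + 837900 + 1479000 + 166600 + 377400 + 140000 + 396000 + 318000 = 7398500
Σ wᵢ·x = 280×84 + 170×61 + 325×57 + 200×58 + 110×14 + 90×74 + 50×14 + 45×88 + 340×20
  = 23520 + 10370 + 18525 + 11600 + 1540 + 6660 + 700 + 3960 + 6800 = 83675
Ratio = 7398500 / 83675 = 88.41948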